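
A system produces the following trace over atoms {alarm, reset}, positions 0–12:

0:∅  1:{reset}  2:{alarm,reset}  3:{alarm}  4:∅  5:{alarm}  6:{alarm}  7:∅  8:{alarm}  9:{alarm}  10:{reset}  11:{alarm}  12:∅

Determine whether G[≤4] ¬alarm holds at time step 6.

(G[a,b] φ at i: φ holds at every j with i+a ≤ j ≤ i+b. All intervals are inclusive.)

No

Check ¬alarm at every j in [6,10]:
  j=6: false
  j=7: true
  j=8: false
  j=9: false
  j=10: true
Fails at j=6 → formula fails.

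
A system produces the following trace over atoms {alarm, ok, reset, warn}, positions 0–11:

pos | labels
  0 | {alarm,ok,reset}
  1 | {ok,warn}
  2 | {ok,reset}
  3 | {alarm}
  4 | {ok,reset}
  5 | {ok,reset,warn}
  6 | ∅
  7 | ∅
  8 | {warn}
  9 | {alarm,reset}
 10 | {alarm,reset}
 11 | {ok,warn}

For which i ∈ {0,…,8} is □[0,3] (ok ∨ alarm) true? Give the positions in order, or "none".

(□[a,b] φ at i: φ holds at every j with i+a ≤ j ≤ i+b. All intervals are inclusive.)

Evaluate at each i in [0,8]:
  i=0: ✓ (all of [0,3])
  i=1: ✓ (all of [1,4])
  i=2: ✓ (all of [2,5])
  i=3: ✗ (fails at j=6)
  i=4: ✗ (fails at j=6)
  i=5: ✗ (fails at j=6)
  i=6: ✗ (fails at j=6)
  i=7: ✗ (fails at j=7)
  i=8: ✗ (fails at j=8)

0, 1, 2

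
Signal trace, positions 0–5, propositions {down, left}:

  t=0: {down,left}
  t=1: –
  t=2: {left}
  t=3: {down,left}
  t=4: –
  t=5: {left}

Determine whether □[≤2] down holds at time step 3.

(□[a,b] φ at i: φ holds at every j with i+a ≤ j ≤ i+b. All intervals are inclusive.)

Check down at every j in [3,5]:
  j=3: true
  j=4: false
  j=5: false
Fails at j=4 → formula fails.

False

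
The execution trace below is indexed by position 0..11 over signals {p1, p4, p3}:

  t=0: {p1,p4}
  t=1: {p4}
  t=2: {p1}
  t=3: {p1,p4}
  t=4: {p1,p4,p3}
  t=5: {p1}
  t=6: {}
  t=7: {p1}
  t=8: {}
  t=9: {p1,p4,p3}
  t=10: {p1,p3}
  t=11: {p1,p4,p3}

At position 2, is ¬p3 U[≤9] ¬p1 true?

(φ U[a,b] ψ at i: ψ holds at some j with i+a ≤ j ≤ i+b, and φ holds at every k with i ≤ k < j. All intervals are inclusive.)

False

Need some j in [2,11] with ¬p1, and ¬p3 at every k in [2,j-1].
  j=2: ¬p1 false.
  j=3: ¬p1 false.
  j=4: ¬p1 false.
  j=5: ¬p1 false.
  j=6: ¬p1 holds, but ¬p3 fails at k=4 → not this j.
  j=7: ¬p1 false.
  j=8: ¬p1 holds, but ¬p3 fails at k=4 → not this j.
  j=9: ¬p1 false.
  j=10: ¬p1 false.
  j=11: ¬p1 false.
No j in the window works → until fails.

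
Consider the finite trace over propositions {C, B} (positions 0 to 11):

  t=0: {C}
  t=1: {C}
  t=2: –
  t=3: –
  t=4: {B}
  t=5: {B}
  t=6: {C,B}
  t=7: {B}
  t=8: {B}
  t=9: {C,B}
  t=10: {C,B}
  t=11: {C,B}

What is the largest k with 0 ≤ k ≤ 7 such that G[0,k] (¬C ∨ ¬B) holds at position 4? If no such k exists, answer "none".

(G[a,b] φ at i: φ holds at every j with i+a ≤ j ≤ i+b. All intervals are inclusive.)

1

(¬C ∨ ¬B) must hold from j=4 onward; find where it first fails.
  j=4: holds
  j=5: holds
  j=6: fails
Holds on [4,5], so largest k = 1.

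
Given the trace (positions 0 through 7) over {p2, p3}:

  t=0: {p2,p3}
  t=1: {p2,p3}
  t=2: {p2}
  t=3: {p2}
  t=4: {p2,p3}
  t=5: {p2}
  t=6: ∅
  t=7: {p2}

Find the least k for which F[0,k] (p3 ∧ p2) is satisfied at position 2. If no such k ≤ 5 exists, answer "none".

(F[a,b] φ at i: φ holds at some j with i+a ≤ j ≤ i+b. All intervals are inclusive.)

Scan j = 2,3,… for (p3 ∧ p2):
  j=2: fails
  j=3: fails
  j=4: holds
First hit at j=4, so smallest k = 4-2 = 2.

2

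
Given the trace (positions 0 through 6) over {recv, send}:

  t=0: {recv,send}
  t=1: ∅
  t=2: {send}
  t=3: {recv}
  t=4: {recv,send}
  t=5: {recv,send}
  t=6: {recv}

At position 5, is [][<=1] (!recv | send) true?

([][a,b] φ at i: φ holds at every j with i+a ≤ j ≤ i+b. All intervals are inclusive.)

Check (!recv | send) at every j in [5,6]:
  j=5: true
  j=6: false
Fails at j=6 → formula fails.

No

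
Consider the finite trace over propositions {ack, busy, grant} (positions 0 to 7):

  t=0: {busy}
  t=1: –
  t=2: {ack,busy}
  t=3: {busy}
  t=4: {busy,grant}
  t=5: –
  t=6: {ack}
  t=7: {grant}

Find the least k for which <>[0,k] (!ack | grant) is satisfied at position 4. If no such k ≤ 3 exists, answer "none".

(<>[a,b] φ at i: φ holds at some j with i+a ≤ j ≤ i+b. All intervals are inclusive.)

0

Scan j = 4,5,… for (!ack | grant):
  j=4: holds
First hit at j=4, so smallest k = 4-4 = 0.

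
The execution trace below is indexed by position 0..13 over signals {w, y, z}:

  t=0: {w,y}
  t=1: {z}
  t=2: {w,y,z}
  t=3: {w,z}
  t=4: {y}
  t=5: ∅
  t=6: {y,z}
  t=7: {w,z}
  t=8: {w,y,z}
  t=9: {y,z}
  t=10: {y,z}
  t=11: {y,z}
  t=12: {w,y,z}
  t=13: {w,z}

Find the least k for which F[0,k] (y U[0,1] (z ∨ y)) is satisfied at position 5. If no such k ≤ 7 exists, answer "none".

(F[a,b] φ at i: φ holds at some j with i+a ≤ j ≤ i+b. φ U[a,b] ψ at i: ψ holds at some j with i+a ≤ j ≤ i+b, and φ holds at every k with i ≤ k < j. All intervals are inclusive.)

1

Scan j = 5,6,… for (y U[0,1] (z ∨ y)):
  j=5: fails
  j=6: holds
First hit at j=6, so smallest k = 6-5 = 1.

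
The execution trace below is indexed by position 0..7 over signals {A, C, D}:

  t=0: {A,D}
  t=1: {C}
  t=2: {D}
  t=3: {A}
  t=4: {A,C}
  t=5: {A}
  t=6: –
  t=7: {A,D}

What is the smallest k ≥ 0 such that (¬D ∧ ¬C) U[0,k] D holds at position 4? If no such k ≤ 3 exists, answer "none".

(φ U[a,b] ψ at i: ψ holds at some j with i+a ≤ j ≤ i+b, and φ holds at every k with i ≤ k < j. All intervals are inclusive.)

Need earliest j ≥ 4 with D, and (¬D ∧ ¬C) at every k in [4,j-1].
  j=4: rhs fails.
  j=5: rhs fails.
  j=6: rhs fails.
  j=7: rhs holds but lhs fails at k=4.
No witness within the range → none.

none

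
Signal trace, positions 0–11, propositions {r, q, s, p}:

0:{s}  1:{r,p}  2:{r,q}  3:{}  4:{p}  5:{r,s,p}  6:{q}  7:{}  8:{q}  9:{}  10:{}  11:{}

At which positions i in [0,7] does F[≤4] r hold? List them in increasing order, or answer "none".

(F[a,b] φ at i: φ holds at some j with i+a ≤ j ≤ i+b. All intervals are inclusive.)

Evaluate at each i in [0,7]:
  i=0: ✓ (witness j=1)
  i=1: ✓ (witness j=1)
  i=2: ✓ (witness j=2)
  i=3: ✓ (witness j=5)
  i=4: ✓ (witness j=5)
  i=5: ✓ (witness j=5)
  i=6: ✗ (none in [6,10])
  i=7: ✗ (none in [7,11])

0, 1, 2, 3, 4, 5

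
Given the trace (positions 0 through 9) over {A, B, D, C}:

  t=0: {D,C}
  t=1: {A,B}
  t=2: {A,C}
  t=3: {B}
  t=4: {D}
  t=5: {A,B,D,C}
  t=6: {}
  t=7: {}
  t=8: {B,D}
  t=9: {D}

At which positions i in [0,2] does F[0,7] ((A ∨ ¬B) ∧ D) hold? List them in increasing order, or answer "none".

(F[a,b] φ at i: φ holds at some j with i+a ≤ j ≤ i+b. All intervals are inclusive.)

0, 1, 2

Evaluate at each i in [0,2]:
  i=0: ✓ (witness j=0)
  i=1: ✓ (witness j=4)
  i=2: ✓ (witness j=4)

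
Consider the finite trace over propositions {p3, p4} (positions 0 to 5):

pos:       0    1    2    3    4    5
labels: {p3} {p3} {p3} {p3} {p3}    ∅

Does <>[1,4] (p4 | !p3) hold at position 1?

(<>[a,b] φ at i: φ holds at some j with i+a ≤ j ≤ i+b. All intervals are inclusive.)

Yes

Check (p4 | !p3) at each j in [2,5]:
  j=2: false
  j=3: false
  j=4: false
  j=5: true
Found at j=5 → formula holds.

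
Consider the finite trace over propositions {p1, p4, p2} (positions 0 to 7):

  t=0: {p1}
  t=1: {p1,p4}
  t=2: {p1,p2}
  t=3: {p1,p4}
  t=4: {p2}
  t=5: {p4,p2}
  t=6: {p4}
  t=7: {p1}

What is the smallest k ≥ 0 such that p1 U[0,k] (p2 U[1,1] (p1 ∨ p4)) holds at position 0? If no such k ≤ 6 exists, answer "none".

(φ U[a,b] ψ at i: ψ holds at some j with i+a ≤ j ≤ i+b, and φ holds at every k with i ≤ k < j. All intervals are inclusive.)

Need earliest j ≥ 0 with (p2 U[1,1] (p1 ∨ p4)), and p1 at every k in [0,j-1].
  j=0: rhs fails.
  j=1: rhs fails.
  j=2: rhs holds; lhs holds on [0,1]. k = 2.

2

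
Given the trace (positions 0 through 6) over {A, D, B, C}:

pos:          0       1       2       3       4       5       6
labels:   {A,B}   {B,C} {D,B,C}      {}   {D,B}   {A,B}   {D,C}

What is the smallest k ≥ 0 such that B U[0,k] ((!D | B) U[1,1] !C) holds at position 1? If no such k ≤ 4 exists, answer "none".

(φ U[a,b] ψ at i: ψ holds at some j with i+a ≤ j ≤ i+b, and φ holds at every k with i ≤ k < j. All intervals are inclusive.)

1

Need earliest j ≥ 1 with ((!D | B) U[1,1] !C), and B at every k in [1,j-1].
  j=1: rhs fails.
  j=2: rhs holds; lhs holds on [1,1]. k = 1.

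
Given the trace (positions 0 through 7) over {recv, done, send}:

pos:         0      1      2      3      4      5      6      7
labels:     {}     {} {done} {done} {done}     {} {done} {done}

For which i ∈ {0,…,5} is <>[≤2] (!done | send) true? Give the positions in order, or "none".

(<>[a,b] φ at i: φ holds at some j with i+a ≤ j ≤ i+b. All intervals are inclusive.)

Evaluate at each i in [0,5]:
  i=0: ✓ (witness j=0)
  i=1: ✓ (witness j=1)
  i=2: ✗ (none in [2,4])
  i=3: ✓ (witness j=5)
  i=4: ✓ (witness j=5)
  i=5: ✓ (witness j=5)

0, 1, 3, 4, 5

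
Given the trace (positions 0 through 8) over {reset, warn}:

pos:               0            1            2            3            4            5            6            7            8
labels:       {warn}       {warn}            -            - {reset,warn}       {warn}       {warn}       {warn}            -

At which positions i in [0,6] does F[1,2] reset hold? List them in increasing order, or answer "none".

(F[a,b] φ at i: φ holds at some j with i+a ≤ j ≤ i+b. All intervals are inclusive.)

2, 3

Evaluate at each i in [0,6]:
  i=0: ✗ (none in [1,2])
  i=1: ✗ (none in [2,3])
  i=2: ✓ (witness j=4)
  i=3: ✓ (witness j=4)
  i=4: ✗ (none in [5,6])
  i=5: ✗ (none in [6,7])
  i=6: ✗ (none in [7,8])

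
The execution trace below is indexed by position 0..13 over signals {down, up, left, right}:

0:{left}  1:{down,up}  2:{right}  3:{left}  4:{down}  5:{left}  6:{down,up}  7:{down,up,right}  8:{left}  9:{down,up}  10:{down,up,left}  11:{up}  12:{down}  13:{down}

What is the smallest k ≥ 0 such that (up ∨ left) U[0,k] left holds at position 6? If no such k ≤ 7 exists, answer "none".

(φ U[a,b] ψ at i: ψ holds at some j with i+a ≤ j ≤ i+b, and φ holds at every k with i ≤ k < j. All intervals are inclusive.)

2

Need earliest j ≥ 6 with left, and (up ∨ left) at every k in [6,j-1].
  j=6: rhs fails.
  j=7: rhs fails.
  j=8: rhs holds; lhs holds on [6,7]. k = 2.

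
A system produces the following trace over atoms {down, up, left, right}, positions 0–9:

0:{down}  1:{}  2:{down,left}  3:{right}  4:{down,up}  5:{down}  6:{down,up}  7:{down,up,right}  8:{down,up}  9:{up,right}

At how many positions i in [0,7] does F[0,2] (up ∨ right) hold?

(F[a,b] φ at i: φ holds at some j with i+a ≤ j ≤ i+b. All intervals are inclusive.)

Evaluate at each i in [0,7]:
  i=0: ✗ (none in [0,2])
  i=1: ✓ (witness j=3)
  i=2: ✓ (witness j=3)
  i=3: ✓ (witness j=3)
  i=4: ✓ (witness j=4)
  i=5: ✓ (witness j=6)
  i=6: ✓ (witness j=6)
  i=7: ✓ (witness j=7)
Positions where it holds: {1, 2, 3, 4, 5, 6, 7} → 7.

7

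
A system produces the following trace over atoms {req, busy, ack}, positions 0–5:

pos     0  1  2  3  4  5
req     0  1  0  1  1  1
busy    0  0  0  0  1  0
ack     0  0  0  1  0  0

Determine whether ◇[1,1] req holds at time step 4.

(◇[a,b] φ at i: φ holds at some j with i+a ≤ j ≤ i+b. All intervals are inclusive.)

Check req at each j in [5,5]:
  j=5: true
Found at j=5 → formula holds.

Yes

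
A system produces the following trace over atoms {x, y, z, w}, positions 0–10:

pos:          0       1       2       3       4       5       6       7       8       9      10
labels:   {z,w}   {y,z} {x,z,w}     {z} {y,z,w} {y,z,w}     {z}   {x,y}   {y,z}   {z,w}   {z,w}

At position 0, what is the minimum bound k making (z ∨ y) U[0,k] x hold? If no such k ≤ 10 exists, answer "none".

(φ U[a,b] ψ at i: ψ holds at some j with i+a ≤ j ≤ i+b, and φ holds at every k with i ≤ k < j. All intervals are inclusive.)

Need earliest j ≥ 0 with x, and (z ∨ y) at every k in [0,j-1].
  j=0: rhs fails.
  j=1: rhs fails.
  j=2: rhs holds; lhs holds on [0,1]. k = 2.

2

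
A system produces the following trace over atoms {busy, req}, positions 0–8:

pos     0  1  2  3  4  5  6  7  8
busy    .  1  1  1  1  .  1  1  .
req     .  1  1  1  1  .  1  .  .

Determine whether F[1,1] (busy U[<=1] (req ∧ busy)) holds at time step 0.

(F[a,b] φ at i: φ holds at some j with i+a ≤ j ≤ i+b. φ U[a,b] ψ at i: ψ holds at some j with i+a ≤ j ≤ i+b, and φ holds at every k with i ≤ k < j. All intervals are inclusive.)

Check (busy U[<=1] (req ∧ busy)) at each j in [1,1]:
  j=1: holds
Found at j=1 → formula holds.

Holds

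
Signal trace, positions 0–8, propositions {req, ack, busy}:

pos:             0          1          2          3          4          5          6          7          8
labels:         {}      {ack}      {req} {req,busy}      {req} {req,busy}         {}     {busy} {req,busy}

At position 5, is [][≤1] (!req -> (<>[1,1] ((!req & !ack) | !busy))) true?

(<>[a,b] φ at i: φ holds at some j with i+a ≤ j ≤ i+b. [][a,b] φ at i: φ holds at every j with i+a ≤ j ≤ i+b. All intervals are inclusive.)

Holds

Check (!req -> (<>[1,1] ((!req & !ack) | !busy))) at every j in [5,6]:
  j=5: antecedent false → ✓
  j=6: antecedent true; consequent holds (witness at 7) → ✓
All positions satisfy it → formula holds.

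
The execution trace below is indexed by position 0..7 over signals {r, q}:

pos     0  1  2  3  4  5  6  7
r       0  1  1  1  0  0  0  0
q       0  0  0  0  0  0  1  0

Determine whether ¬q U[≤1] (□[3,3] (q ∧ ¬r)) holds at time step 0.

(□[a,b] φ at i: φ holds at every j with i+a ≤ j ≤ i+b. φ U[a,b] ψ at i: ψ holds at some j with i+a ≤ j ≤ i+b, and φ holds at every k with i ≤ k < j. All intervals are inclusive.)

Need some j in [0,1] with □[3,3] (q ∧ ¬r), and ¬q at every k in [0,j-1].
  j=0: □[3,3] (q ∧ ¬r) — fails at 3.
  j=1: □[3,3] (q ∧ ¬r) — fails at 4.
No j in the window works → until fails.

Does not hold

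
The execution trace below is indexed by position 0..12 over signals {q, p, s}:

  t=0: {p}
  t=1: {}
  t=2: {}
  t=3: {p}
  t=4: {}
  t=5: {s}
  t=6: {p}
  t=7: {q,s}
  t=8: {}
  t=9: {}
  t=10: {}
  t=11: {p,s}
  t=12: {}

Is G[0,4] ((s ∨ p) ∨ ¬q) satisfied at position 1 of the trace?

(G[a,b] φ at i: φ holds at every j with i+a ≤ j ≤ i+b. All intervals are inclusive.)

Check ((s ∨ p) ∨ ¬q) at every j in [1,5]:
  j=1: true
  j=2: true
  j=3: true
  j=4: true
  j=5: true
All positions satisfy it → formula holds.

Yes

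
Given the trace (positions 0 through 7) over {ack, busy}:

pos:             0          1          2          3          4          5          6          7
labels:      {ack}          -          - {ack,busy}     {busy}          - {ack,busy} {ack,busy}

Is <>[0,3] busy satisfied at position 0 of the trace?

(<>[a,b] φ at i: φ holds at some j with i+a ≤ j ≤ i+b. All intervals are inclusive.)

Holds

Check busy at each j in [0,3]:
  j=0: false
  j=1: false
  j=2: false
  j=3: true
Found at j=3 → formula holds.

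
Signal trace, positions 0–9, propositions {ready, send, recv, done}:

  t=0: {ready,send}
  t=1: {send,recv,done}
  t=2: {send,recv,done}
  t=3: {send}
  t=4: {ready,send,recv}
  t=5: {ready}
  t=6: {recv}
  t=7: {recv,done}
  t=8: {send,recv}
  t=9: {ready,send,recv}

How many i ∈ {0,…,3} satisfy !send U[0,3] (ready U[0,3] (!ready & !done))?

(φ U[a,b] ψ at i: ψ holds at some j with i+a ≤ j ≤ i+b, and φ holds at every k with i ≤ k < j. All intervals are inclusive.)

Evaluate at each i in [0,3]:
  i=0: ✗ (lhs fails at k=0 before rhs at j=3)
  i=1: ✗ (lhs fails at k=1 before rhs at j=3)
  i=2: ✗ (lhs fails at k=2 before rhs at j=3)
  i=3: ✓ (rhs at j=3)
Positions where it holds: {3} → 1.

1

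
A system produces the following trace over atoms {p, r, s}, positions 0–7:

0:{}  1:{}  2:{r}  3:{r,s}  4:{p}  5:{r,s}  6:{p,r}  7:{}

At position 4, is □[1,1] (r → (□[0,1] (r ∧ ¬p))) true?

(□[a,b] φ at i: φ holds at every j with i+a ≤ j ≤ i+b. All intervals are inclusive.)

Check (r → (□[0,1] (r ∧ ¬p))) at every j in [5,5]:
  j=5: antecedent true; consequent fails at 6 → ✗
Fails at j=5 → formula fails.

False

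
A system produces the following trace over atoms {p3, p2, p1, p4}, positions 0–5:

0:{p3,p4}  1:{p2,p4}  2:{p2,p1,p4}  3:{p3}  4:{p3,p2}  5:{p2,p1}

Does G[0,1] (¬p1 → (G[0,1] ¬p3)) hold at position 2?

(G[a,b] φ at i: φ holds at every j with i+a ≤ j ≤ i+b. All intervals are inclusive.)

Check (¬p1 → (G[0,1] ¬p3)) at every j in [2,3]:
  j=2: antecedent false → ✓
  j=3: antecedent true; consequent fails at 3 → ✗
Fails at j=3 → formula fails.

False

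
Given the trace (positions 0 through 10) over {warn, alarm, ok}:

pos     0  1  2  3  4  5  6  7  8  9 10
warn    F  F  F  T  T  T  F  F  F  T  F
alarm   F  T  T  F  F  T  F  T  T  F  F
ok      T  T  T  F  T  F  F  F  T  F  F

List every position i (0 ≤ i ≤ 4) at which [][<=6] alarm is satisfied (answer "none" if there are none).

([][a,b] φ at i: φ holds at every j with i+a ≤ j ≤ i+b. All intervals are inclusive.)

none

Evaluate at each i in [0,4]:
  i=0: ✗ (fails at j=0)
  i=1: ✗ (fails at j=3)
  i=2: ✗ (fails at j=3)
  i=3: ✗ (fails at j=3)
  i=4: ✗ (fails at j=4)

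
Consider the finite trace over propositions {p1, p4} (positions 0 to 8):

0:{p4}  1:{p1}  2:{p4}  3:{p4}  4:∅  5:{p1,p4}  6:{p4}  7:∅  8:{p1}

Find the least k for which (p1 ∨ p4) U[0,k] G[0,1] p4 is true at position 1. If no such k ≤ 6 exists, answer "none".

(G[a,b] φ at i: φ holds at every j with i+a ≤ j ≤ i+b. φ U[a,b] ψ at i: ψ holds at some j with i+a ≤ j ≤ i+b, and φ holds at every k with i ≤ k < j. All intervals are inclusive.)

Need earliest j ≥ 1 with G[0,1] p4, and (p1 ∨ p4) at every k in [1,j-1].
  j=1: rhs fails.
  j=2: rhs holds; lhs holds on [1,1]. k = 1.

1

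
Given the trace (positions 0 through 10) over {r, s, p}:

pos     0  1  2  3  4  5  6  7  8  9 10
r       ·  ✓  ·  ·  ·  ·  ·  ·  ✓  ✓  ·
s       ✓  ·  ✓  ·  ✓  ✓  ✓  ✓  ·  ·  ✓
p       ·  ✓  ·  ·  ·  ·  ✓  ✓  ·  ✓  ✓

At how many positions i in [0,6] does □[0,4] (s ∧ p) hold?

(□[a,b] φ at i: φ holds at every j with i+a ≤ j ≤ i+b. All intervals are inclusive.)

0

Evaluate at each i in [0,6]:
  i=0: ✗ (fails at j=0)
  i=1: ✗ (fails at j=1)
  i=2: ✗ (fails at j=2)
  i=3: ✗ (fails at j=3)
  i=4: ✗ (fails at j=4)
  i=5: ✗ (fails at j=5)
  i=6: ✗ (fails at j=8)
Positions where it holds: {} → 0.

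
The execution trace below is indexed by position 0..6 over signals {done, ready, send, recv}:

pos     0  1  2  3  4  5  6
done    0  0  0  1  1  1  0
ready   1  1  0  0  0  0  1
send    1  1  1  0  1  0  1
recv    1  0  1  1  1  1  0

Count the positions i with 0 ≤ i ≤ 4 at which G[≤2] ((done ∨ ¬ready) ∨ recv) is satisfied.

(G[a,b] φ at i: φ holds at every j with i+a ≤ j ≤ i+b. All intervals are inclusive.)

Evaluate at each i in [0,4]:
  i=0: ✗ (fails at j=1)
  i=1: ✗ (fails at j=1)
  i=2: ✓ (all of [2,4])
  i=3: ✓ (all of [3,5])
  i=4: ✗ (fails at j=6)
Positions where it holds: {2, 3} → 2.

2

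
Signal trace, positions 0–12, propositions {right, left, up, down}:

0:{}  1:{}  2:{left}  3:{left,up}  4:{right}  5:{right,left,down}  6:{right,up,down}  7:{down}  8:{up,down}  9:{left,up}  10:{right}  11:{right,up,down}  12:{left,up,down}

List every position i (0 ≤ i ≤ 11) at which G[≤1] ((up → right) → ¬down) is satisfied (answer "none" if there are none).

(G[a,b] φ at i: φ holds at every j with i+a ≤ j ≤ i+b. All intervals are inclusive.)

0, 1, 2, 3, 8, 9

Evaluate at each i in [0,11]:
  i=0: ✓ (all of [0,1])
  i=1: ✓ (all of [1,2])
  i=2: ✓ (all of [2,3])
  i=3: ✓ (all of [3,4])
  i=4: ✗ (fails at j=5)
  i=5: ✗ (fails at j=5)
  i=6: ✗ (fails at j=6)
  i=7: ✗ (fails at j=7)
  i=8: ✓ (all of [8,9])
  i=9: ✓ (all of [9,10])
  i=10: ✗ (fails at j=11)
  i=11: ✗ (fails at j=11)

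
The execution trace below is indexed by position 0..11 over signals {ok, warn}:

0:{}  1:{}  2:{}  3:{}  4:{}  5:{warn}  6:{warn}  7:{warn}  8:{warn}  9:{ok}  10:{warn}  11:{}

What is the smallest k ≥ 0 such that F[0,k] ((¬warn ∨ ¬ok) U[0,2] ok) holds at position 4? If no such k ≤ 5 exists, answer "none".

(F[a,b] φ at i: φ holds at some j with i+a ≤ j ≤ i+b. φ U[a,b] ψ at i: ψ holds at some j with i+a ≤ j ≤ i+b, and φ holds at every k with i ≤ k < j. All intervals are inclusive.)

Scan j = 4,5,… for ((¬warn ∨ ¬ok) U[0,2] ok):
  j=4: fails
  j=5: fails
  j=6: fails
  j=7: holds
First hit at j=7, so smallest k = 7-4 = 3.

3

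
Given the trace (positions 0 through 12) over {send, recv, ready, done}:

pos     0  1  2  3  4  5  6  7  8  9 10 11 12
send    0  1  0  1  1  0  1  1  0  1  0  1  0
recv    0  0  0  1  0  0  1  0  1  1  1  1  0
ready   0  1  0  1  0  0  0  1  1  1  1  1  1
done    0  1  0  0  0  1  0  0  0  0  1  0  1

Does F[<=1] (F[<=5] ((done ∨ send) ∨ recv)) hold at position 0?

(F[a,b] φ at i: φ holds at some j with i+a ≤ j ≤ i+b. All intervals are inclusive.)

Check F[<=5] ((done ∨ send) ∨ recv) at each j in [0,1]:
  j=0: holds (witness at 1)
  j=1: holds (witness at 1)
Found at j=0 → formula holds.

True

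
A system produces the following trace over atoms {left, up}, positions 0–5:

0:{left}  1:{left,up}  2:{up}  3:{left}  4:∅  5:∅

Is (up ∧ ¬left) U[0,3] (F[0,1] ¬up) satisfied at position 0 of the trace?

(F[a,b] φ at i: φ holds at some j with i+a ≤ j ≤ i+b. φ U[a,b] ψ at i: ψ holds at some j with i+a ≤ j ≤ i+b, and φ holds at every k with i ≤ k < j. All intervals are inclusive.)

Yes

Need some j in [0,3] with F[0,1] ¬up, and (up ∧ ¬left) at every k in [0,j-1].
  j=0: F[0,1] ¬up holds; no prefix to check → satisfied.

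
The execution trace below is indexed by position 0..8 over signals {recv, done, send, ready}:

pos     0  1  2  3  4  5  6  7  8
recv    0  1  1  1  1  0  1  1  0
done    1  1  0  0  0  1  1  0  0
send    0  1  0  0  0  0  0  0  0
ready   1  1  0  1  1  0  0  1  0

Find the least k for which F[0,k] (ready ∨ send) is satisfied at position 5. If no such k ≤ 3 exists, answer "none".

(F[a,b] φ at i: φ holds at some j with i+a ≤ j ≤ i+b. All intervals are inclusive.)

Scan j = 5,6,… for (ready ∨ send):
  j=5: fails
  j=6: fails
  j=7: holds
First hit at j=7, so smallest k = 7-5 = 2.

2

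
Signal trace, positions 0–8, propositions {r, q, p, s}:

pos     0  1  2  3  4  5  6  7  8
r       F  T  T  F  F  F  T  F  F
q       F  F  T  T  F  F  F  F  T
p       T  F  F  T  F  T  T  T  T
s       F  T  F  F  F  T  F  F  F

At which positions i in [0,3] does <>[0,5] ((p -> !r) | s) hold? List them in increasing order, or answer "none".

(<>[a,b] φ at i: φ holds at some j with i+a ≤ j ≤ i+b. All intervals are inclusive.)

0, 1, 2, 3

Evaluate at each i in [0,3]:
  i=0: ✓ (witness j=0)
  i=1: ✓ (witness j=1)
  i=2: ✓ (witness j=2)
  i=3: ✓ (witness j=3)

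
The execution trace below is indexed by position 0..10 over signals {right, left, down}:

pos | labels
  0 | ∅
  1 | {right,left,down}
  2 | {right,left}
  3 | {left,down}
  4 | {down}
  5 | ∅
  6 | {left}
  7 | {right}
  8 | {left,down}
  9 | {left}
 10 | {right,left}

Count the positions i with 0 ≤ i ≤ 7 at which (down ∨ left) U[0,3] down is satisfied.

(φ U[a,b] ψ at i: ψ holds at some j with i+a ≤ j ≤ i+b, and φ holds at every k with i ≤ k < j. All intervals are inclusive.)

4

Evaluate at each i in [0,7]:
  i=0: ✗ (lhs fails at k=0 before rhs at j=1)
  i=1: ✓ (rhs at j=1)
  i=2: ✓ (rhs at j=3; lhs holds on [2,2])
  i=3: ✓ (rhs at j=3)
  i=4: ✓ (rhs at j=4)
  i=5: ✗ (lhs fails at k=5 before rhs at j=8)
  i=6: ✗ (lhs fails at k=7 before rhs at j=8)
  i=7: ✗ (lhs fails at k=7 before rhs at j=8)
Positions where it holds: {1, 2, 3, 4} → 4.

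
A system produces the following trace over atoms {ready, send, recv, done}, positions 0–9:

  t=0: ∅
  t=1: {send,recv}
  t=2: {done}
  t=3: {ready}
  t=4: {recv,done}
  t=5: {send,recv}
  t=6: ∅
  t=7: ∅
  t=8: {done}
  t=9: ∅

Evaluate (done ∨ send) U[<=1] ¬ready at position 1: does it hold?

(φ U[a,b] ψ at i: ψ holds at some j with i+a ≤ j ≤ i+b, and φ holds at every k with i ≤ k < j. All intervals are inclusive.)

Need some j in [1,2] with ¬ready, and (done ∨ send) at every k in [1,j-1].
  j=1: ¬ready holds; no prefix to check → satisfied.

Holds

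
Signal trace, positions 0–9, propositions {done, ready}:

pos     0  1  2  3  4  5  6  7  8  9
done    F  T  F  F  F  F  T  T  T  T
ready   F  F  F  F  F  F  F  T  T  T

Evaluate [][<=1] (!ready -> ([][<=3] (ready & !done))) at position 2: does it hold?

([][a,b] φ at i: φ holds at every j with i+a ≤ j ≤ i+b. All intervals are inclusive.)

Check (!ready -> ([][<=3] (ready & !done))) at every j in [2,3]:
  j=2: antecedent true; consequent fails at 2 → ✗
  j=3: antecedent true; consequent fails at 3 → ✗
Fails at j=2 → formula fails.

False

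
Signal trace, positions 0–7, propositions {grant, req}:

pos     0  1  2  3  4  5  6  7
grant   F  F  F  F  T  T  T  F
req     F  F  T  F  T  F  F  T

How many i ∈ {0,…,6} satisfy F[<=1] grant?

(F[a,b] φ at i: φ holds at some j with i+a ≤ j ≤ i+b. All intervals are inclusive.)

Evaluate at each i in [0,6]:
  i=0: ✗ (none in [0,1])
  i=1: ✗ (none in [1,2])
  i=2: ✗ (none in [2,3])
  i=3: ✓ (witness j=4)
  i=4: ✓ (witness j=4)
  i=5: ✓ (witness j=5)
  i=6: ✓ (witness j=6)
Positions where it holds: {3, 4, 5, 6} → 4.

4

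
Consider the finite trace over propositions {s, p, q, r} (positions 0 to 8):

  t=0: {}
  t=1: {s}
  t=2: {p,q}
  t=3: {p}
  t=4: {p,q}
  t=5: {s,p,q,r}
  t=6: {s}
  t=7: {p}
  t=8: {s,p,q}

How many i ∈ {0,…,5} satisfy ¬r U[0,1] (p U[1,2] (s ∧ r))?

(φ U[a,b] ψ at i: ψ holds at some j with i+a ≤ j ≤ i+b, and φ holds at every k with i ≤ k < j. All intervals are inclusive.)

3

Evaluate at each i in [0,5]:
  i=0: ✗ (no rhs in [0,1])
  i=1: ✗ (no rhs in [1,2])
  i=2: ✓ (rhs at j=3; lhs holds on [2,2])
  i=3: ✓ (rhs at j=3)
  i=4: ✓ (rhs at j=4)
  i=5: ✗ (no rhs in [5,6])
Positions where it holds: {2, 3, 4} → 3.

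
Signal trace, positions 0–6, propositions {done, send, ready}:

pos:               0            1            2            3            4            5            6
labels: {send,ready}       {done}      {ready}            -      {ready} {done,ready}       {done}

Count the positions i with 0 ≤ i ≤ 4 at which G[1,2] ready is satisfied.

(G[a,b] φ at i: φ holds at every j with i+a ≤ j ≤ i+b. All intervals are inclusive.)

1

Evaluate at each i in [0,4]:
  i=0: ✗ (fails at j=1)
  i=1: ✗ (fails at j=3)
  i=2: ✗ (fails at j=3)
  i=3: ✓ (all of [4,5])
  i=4: ✗ (fails at j=6)
Positions where it holds: {3} → 1.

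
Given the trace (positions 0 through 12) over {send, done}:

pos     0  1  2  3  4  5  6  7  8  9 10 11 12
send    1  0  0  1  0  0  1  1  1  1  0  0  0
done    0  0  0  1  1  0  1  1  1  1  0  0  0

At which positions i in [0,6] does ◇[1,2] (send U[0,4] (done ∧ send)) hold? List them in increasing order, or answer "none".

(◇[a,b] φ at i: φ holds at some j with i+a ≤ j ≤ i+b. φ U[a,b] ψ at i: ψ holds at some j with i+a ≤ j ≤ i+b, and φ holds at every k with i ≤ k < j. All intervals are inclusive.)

Evaluate at each i in [0,6]:
  i=0: ✗ (none in [1,2])
  i=1: ✓ (witness j=3)
  i=2: ✓ (witness j=3)
  i=3: ✗ (none in [4,5])
  i=4: ✓ (witness j=6)
  i=5: ✓ (witness j=6)
  i=6: ✓ (witness j=7)

1, 2, 4, 5, 6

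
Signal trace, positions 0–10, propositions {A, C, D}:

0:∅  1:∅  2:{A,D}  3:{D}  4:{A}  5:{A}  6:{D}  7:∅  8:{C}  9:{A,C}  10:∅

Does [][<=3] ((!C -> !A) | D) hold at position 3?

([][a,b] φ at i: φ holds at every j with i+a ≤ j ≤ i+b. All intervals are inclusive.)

False

Check ((!C -> !A) | D) at every j in [3,6]:
  j=3: true
  j=4: false
  j=5: false
  j=6: true
Fails at j=4 → formula fails.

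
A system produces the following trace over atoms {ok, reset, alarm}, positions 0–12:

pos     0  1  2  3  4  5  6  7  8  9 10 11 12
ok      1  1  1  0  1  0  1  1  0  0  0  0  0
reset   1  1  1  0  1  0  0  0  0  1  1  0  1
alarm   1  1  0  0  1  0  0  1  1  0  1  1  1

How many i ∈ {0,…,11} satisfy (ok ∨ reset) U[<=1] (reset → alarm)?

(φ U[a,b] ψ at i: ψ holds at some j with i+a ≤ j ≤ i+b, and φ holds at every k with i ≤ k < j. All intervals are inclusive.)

Evaluate at each i in [0,11]:
  i=0: ✓ (rhs at j=0)
  i=1: ✓ (rhs at j=1)
  i=2: ✓ (rhs at j=3; lhs holds on [2,2])
  i=3: ✓ (rhs at j=3)
  i=4: ✓ (rhs at j=4)
  i=5: ✓ (rhs at j=5)
  i=6: ✓ (rhs at j=6)
  i=7: ✓ (rhs at j=7)
  i=8: ✓ (rhs at j=8)
  i=9: ✓ (rhs at j=10; lhs holds on [9,9])
  i=10: ✓ (rhs at j=10)
  i=11: ✓ (rhs at j=11)
Positions where it holds: {0, 1, 2, 3, 4, 5, 6, 7, 8, 9, 10, 11} → 12.

12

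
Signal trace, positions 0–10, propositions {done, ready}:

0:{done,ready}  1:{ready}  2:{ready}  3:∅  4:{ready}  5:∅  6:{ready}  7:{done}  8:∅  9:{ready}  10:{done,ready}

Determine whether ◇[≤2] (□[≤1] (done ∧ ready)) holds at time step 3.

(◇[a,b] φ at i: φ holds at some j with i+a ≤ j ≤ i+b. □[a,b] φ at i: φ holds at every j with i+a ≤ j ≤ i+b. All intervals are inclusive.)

Check □[≤1] (done ∧ ready) at each j in [3,5]:
  j=3: fails at 3
  j=4: fails at 4
  j=5: fails at 5
No position in the window satisfies it → formula fails.

False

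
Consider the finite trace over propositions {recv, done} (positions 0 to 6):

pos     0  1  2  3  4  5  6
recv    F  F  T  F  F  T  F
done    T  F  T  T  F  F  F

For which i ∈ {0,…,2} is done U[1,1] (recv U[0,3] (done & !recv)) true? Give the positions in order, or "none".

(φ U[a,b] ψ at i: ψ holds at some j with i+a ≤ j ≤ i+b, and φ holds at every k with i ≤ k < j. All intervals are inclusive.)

Evaluate at each i in [0,2]:
  i=0: ✗ (no rhs in [1,1])
  i=1: ✗ (lhs fails at k=1 before rhs at j=2)
  i=2: ✓ (rhs at j=3; lhs holds on [2,2])

2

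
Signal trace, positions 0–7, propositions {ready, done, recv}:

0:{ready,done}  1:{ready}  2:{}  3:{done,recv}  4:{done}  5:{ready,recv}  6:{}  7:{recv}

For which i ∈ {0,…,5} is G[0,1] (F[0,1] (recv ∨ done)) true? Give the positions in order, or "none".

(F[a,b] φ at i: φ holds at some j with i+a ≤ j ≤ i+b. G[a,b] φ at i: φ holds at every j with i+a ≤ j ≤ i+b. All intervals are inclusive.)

Evaluate at each i in [0,5]:
  i=0: ✗ (fails at j=1)
  i=1: ✗ (fails at j=1)
  i=2: ✓ (all of [2,3])
  i=3: ✓ (all of [3,4])
  i=4: ✓ (all of [4,5])
  i=5: ✓ (all of [5,6])

2, 3, 4, 5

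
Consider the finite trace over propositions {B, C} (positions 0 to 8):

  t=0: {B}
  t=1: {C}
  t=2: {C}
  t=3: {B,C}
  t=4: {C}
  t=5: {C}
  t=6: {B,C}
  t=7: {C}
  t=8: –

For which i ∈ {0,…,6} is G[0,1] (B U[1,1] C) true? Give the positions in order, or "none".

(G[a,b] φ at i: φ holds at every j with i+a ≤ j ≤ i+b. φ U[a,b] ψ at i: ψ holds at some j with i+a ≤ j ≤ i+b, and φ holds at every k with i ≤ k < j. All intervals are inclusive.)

Evaluate at each i in [0,6]:
  i=0: ✗ (fails at j=1)
  i=1: ✗ (fails at j=1)
  i=2: ✗ (fails at j=2)
  i=3: ✗ (fails at j=4)
  i=4: ✗ (fails at j=4)
  i=5: ✗ (fails at j=5)
  i=6: ✗ (fails at j=7)

none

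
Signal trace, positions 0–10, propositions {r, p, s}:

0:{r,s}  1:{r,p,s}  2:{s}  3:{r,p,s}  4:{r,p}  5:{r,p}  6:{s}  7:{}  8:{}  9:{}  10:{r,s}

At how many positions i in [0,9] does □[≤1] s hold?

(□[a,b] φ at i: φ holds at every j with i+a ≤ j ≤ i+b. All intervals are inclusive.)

Evaluate at each i in [0,9]:
  i=0: ✓ (all of [0,1])
  i=1: ✓ (all of [1,2])
  i=2: ✓ (all of [2,3])
  i=3: ✗ (fails at j=4)
  i=4: ✗ (fails at j=4)
  i=5: ✗ (fails at j=5)
  i=6: ✗ (fails at j=7)
  i=7: ✗ (fails at j=7)
  i=8: ✗ (fails at j=8)
  i=9: ✗ (fails at j=9)
Positions where it holds: {0, 1, 2} → 3.

3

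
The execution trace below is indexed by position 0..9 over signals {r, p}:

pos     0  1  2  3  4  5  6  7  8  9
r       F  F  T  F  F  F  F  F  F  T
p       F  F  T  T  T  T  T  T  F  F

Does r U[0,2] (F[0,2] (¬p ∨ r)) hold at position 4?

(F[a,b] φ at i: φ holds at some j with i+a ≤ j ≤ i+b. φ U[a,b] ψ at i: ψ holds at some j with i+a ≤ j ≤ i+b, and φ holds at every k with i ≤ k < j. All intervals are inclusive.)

Need some j in [4,6] with F[0,2] (¬p ∨ r), and r at every k in [4,j-1].
  j=4: F[0,2] (¬p ∨ r) — fails (none in [4,6]).
  j=5: F[0,2] (¬p ∨ r) — fails (none in [5,7]).
  j=6: F[0,2] (¬p ∨ r) holds, but r fails at k=4 → not this j.
No j in the window works → until fails.

Does not hold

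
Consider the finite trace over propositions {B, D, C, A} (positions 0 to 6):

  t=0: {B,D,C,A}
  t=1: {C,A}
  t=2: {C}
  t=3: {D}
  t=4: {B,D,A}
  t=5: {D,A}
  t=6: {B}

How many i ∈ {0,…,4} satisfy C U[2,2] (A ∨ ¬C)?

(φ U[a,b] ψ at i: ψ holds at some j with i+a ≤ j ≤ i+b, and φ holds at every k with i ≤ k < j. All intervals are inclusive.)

1

Evaluate at each i in [0,4]:
  i=0: ✗ (no rhs in [2,2])
  i=1: ✓ (rhs at j=3; lhs holds on [1,2])
  i=2: ✗ (lhs fails at k=3 before rhs at j=4)
  i=3: ✗ (lhs fails at k=3 before rhs at j=5)
  i=4: ✗ (lhs fails at k=4 before rhs at j=6)
Positions where it holds: {1} → 1.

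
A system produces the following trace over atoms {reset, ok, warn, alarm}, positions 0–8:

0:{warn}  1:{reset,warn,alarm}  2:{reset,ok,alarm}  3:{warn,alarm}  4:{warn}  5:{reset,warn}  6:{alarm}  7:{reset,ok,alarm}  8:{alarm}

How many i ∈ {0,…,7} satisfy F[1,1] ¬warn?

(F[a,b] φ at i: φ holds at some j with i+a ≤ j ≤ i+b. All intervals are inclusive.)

4

Evaluate at each i in [0,7]:
  i=0: ✗ (none in [1,1])
  i=1: ✓ (witness j=2)
  i=2: ✗ (none in [3,3])
  i=3: ✗ (none in [4,4])
  i=4: ✗ (none in [5,5])
  i=5: ✓ (witness j=6)
  i=6: ✓ (witness j=7)
  i=7: ✓ (witness j=8)
Positions where it holds: {1, 5, 6, 7} → 4.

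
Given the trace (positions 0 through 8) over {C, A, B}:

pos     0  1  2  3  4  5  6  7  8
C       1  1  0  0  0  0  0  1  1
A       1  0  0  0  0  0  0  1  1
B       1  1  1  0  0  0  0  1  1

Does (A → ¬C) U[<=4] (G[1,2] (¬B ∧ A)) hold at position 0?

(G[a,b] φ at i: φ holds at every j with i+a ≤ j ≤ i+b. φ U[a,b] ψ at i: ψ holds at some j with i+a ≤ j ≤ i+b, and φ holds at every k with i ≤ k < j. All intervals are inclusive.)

Need some j in [0,4] with G[1,2] (¬B ∧ A), and (A → ¬C) at every k in [0,j-1].
  j=0: G[1,2] (¬B ∧ A) — fails at 1.
  j=1: G[1,2] (¬B ∧ A) — fails at 2.
  j=2: G[1,2] (¬B ∧ A) — fails at 3.
  j=3: G[1,2] (¬B ∧ A) — fails at 4.
  j=4: G[1,2] (¬B ∧ A) — fails at 5.
No j in the window works → until fails.

False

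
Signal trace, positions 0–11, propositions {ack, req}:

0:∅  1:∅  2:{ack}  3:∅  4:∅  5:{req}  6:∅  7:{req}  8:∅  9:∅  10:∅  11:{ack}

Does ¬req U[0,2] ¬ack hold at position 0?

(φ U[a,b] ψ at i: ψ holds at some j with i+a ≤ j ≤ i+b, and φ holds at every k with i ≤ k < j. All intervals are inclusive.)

Need some j in [0,2] with ¬ack, and ¬req at every k in [0,j-1].
  j=0: ¬ack holds; no prefix to check → satisfied.

Holds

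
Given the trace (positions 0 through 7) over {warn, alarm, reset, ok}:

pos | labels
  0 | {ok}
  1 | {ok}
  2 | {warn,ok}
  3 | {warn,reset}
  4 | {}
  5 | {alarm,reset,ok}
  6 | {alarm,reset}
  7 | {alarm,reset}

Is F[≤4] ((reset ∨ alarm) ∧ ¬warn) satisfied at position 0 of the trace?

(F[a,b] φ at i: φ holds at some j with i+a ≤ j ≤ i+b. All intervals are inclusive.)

Does not hold

Check ((reset ∨ alarm) ∧ ¬warn) at each j in [0,4]:
  j=0: false
  j=1: false
  j=2: false
  j=3: false
  j=4: false
No position in the window satisfies it → formula fails.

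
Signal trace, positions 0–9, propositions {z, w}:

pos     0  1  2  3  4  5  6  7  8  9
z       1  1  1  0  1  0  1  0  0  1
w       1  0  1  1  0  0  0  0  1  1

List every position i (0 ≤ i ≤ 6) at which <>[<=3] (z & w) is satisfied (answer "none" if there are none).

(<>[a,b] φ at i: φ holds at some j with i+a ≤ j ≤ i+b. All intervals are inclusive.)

Evaluate at each i in [0,6]:
  i=0: ✓ (witness j=0)
  i=1: ✓ (witness j=2)
  i=2: ✓ (witness j=2)
  i=3: ✗ (none in [3,6])
  i=4: ✗ (none in [4,7])
  i=5: ✗ (none in [5,8])
  i=6: ✓ (witness j=9)

0, 1, 2, 6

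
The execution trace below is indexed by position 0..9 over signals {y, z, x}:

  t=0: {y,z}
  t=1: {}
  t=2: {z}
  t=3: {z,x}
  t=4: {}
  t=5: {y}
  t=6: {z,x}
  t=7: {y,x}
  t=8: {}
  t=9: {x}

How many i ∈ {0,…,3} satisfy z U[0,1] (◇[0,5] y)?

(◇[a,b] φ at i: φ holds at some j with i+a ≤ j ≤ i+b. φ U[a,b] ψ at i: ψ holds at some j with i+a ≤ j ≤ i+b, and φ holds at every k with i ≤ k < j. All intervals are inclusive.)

4

Evaluate at each i in [0,3]:
  i=0: ✓ (rhs at j=0)
  i=1: ✓ (rhs at j=1)
  i=2: ✓ (rhs at j=2)
  i=3: ✓ (rhs at j=3)
Positions where it holds: {0, 1, 2, 3} → 4.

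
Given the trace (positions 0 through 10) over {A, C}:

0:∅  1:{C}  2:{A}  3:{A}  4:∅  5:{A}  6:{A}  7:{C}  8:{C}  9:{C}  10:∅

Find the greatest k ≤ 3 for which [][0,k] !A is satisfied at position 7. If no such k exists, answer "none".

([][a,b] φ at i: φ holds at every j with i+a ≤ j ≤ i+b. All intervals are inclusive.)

!A must hold from j=7 onward; find where it first fails.
  j=7: holds
  j=8: holds
  j=9: holds
  j=10: holds
Holds through j=10; largest k = 3.

3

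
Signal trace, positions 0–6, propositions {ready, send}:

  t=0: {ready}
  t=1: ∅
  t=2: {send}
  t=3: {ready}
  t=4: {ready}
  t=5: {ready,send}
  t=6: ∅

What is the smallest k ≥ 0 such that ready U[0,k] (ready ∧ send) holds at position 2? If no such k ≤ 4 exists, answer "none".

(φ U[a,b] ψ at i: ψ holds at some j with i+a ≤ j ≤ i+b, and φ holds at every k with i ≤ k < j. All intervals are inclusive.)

Need earliest j ≥ 2 with (ready ∧ send), and ready at every k in [2,j-1].
  j=2: rhs fails.
  j=3: rhs fails.
  j=4: rhs fails.
  j=5: rhs holds but lhs fails at k=2.
  j=6: rhs fails.
No witness within the range → none.

none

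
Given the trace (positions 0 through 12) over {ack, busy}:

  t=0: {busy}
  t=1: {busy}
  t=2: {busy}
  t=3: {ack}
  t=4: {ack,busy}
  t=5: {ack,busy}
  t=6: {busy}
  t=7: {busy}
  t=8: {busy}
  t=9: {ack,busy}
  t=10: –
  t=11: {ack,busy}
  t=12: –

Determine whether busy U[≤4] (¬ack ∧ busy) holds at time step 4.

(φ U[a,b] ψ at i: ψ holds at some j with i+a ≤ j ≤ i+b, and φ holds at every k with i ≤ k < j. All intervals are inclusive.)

Yes

Need some j in [4,8] with (¬ack ∧ busy), and busy at every k in [4,j-1].
  j=4: (¬ack ∧ busy) false.
  j=5: (¬ack ∧ busy) false.
  j=6: (¬ack ∧ busy) holds; busy holds at every k in [4,5] → satisfied.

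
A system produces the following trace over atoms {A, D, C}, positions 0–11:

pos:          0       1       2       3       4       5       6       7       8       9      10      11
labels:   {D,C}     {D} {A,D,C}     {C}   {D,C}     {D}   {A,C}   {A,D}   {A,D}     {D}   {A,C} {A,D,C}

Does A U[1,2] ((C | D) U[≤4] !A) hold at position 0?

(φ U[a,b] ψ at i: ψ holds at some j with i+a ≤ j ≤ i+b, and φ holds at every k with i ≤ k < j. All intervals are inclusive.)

Need some j in [1,2] with ((C | D) U[≤4] !A), and A at every k in [0,j-1].
  j=1: ((C | D) U[≤4] !A) holds, but A fails at k=0 → not this j.
  j=2: ((C | D) U[≤4] !A) holds, but A fails at k=0 → not this j.
No j in the window works → until fails.

False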